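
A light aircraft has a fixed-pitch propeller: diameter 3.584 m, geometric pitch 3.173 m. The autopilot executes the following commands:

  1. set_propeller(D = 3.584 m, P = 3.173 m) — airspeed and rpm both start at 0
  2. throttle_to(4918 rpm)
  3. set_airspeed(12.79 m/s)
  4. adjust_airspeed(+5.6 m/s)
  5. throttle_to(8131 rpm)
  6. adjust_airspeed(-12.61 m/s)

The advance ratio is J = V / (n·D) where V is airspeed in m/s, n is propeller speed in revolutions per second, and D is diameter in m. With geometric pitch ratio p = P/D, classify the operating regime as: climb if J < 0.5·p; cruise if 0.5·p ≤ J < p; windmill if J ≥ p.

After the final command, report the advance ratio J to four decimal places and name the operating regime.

J = 0.0119, regime = climb

set_propeller: D = 3.584 m, P = 3.173 m (p = P/D = 0.885324); state ← (V=0, rpm=0)
throttle_to(4918): rpm ← 4918
set_airspeed(12.79): V ← 12.79 m/s
adjust_airspeed(+5.6): V ← 12.79 +5.6 = 18.39 m/s
throttle_to(8131): rpm ← 8131
adjust_airspeed(-12.61): V ← 18.39 -12.61 = 5.78 m/s
final state: V = 5.78 m/s, rpm = 8131 → n = rpm/60 = 135.516667 rev/s
J = V / (n·D) = 5.78 / (135.516667 × 3.584) = 0.011901
regime bands: climb J<0.4427 | cruise [0.4427, 0.8853) | windmill J≥0.8853
J = 0.0119 → climb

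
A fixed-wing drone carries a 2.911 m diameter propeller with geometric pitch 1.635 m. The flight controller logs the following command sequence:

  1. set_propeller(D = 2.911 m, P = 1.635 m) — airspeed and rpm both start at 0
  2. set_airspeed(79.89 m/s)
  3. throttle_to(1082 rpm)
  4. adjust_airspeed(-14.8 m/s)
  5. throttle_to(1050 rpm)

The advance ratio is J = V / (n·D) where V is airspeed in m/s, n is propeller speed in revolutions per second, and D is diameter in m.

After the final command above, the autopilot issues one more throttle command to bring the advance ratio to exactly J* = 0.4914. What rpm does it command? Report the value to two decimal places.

set_propeller: D = 2.911 m, P = 1.635 m (p = P/D = 0.561663); state ← (V=0, rpm=0)
set_airspeed(79.89): V ← 79.89 m/s
throttle_to(1082): rpm ← 1082
adjust_airspeed(-14.8): V ← 79.89 -14.8 = 65.09 m/s
throttle_to(1050): rpm ← 1050
final state: V = 65.09 m/s, rpm = 1050 → n = rpm/60 = 17.500000 rev/s
target J* = 0.4914; solve J* = V/(n·D) for n: n = V/(J*·D) = 65.09/(0.4914 × 2.911) = 45.502673 rev/s
rpm = 60·n = 2730.160408

rpm = 2730.16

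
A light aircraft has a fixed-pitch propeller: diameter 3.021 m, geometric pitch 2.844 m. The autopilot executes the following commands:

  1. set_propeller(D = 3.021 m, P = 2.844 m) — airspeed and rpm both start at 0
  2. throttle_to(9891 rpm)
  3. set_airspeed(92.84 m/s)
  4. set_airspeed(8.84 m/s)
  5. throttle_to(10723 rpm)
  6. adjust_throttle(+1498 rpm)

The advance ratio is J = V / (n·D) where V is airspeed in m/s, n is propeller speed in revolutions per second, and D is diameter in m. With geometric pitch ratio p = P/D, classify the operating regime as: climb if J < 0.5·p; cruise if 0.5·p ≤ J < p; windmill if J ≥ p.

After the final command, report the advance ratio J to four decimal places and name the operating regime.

J = 0.0144, regime = climb

set_propeller: D = 3.021 m, P = 2.844 m (p = P/D = 0.941410); state ← (V=0, rpm=0)
throttle_to(9891): rpm ← 9891
set_airspeed(92.84): V ← 92.84 m/s
set_airspeed(8.84): V ← 8.84 m/s
throttle_to(10723): rpm ← 10723
adjust_throttle(+1498): rpm ← 10723 +1498 = 12221
final state: V = 8.84 m/s, rpm = 12221 → n = rpm/60 = 203.683333 rev/s
J = V / (n·D) = 8.84 / (203.683333 × 3.021) = 0.014366
regime bands: climb J<0.4707 | cruise [0.4707, 0.9414) | windmill J≥0.9414
J = 0.0144 → climb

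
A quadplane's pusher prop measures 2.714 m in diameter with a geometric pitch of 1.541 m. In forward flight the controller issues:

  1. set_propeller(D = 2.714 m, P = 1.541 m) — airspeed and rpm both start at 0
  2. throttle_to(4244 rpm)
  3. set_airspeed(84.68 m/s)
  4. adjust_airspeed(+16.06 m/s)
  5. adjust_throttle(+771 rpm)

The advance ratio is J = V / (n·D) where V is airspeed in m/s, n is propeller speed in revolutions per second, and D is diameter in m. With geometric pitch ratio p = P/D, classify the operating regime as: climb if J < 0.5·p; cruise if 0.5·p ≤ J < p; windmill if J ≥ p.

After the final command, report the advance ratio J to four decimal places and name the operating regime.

set_propeller: D = 2.714 m, P = 1.541 m (p = P/D = 0.567797); state ← (V=0, rpm=0)
throttle_to(4244): rpm ← 4244
set_airspeed(84.68): V ← 84.68 m/s
adjust_airspeed(+16.06): V ← 84.68 +16.06 = 100.74 m/s
adjust_throttle(+771): rpm ← 4244 +771 = 5015
final state: V = 100.74 m/s, rpm = 5015 → n = rpm/60 = 83.583333 rev/s
J = V / (n·D) = 100.74 / (83.583333 × 2.714) = 0.444091
regime bands: climb J<0.2839 | cruise [0.2839, 0.5678) | windmill J≥0.5678
J = 0.4441 → cruise

J = 0.4441, regime = cruise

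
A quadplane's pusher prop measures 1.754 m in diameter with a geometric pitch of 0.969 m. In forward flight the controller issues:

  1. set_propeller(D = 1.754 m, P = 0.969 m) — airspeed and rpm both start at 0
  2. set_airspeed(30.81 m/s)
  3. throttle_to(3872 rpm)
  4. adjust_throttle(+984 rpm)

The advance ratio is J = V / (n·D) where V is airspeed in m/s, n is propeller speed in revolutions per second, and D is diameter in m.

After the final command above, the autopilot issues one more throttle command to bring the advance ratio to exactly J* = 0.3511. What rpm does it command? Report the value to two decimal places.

set_propeller: D = 1.754 m, P = 0.969 m (p = P/D = 0.552452); state ← (V=0, rpm=0)
set_airspeed(30.81): V ← 30.81 m/s
throttle_to(3872): rpm ← 3872
adjust_throttle(+984): rpm ← 3872 +984 = 4856
final state: V = 30.81 m/s, rpm = 4856 → n = rpm/60 = 80.933333 rev/s
target J* = 0.3511; solve J* = V/(n·D) for n: n = V/(J*·D) = 30.81/(0.3511 × 1.754) = 50.030090 rev/s
rpm = 60·n = 3001.805370

rpm = 3001.81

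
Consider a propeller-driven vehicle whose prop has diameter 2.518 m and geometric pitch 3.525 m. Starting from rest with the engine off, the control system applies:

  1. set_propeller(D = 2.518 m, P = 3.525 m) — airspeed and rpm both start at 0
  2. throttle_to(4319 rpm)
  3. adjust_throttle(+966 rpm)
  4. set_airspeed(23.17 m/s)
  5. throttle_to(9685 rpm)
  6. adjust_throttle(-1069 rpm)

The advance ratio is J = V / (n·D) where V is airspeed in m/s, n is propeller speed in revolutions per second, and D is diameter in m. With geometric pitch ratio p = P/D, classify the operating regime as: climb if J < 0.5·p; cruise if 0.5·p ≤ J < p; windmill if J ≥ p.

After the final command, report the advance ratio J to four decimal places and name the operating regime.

J = 0.0641, regime = climb

set_propeller: D = 2.518 m, P = 3.525 m (p = P/D = 1.399921); state ← (V=0, rpm=0)
throttle_to(4319): rpm ← 4319
adjust_throttle(+966): rpm ← 4319 +966 = 5285
set_airspeed(23.17): V ← 23.17 m/s
throttle_to(9685): rpm ← 9685
adjust_throttle(-1069): rpm ← 9685 -1069 = 8616
final state: V = 23.17 m/s, rpm = 8616 → n = rpm/60 = 143.600000 rev/s
J = V / (n·D) = 23.17 / (143.600000 × 2.518) = 0.064079
regime bands: climb J<0.7000 | cruise [0.7000, 1.3999) | windmill J≥1.3999
J = 0.0641 → climb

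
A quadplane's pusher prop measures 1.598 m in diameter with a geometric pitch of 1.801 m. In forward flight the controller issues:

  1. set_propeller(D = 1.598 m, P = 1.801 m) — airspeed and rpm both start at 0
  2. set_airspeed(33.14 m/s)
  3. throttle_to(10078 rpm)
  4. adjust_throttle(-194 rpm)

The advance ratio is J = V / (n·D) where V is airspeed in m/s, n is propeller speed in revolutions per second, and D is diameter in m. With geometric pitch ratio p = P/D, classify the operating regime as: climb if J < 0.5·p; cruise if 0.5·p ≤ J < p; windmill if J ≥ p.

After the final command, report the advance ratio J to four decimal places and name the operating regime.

J = 0.1259, regime = climb

set_propeller: D = 1.598 m, P = 1.801 m (p = P/D = 1.127034); state ← (V=0, rpm=0)
set_airspeed(33.14): V ← 33.14 m/s
throttle_to(10078): rpm ← 10078
adjust_throttle(-194): rpm ← 10078 -194 = 9884
final state: V = 33.14 m/s, rpm = 9884 → n = rpm/60 = 164.733333 rev/s
J = V / (n·D) = 33.14 / (164.733333 × 1.598) = 0.125891
regime bands: climb J<0.5635 | cruise [0.5635, 1.1270) | windmill J≥1.1270
J = 0.1259 → climb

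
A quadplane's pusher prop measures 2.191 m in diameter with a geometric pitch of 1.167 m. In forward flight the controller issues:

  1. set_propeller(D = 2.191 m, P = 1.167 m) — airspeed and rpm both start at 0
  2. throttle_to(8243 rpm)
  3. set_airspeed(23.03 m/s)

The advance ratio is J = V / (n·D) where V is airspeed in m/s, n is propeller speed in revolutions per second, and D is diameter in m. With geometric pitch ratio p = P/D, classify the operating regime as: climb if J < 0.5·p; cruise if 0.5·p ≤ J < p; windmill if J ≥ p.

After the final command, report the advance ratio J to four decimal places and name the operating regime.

set_propeller: D = 2.191 m, P = 1.167 m (p = P/D = 0.532634); state ← (V=0, rpm=0)
throttle_to(8243): rpm ← 8243
set_airspeed(23.03): V ← 23.03 m/s
final state: V = 23.03 m/s, rpm = 8243 → n = rpm/60 = 137.383333 rev/s
J = V / (n·D) = 23.03 / (137.383333 × 2.191) = 0.076510
regime bands: climb J<0.2663 | cruise [0.2663, 0.5326) | windmill J≥0.5326
J = 0.0765 → climb

J = 0.0765, regime = climb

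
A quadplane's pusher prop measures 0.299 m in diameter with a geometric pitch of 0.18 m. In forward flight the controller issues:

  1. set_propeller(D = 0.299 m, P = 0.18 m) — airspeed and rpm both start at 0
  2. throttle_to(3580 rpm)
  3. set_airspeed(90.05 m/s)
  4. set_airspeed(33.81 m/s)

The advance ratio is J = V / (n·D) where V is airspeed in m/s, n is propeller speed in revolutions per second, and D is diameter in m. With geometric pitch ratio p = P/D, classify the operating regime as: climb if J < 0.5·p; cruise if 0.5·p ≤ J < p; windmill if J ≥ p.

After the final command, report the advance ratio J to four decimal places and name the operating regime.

J = 1.8951, regime = windmill

set_propeller: D = 0.299 m, P = 0.18 m (p = P/D = 0.602007); state ← (V=0, rpm=0)
throttle_to(3580): rpm ← 3580
set_airspeed(90.05): V ← 90.05 m/s
set_airspeed(33.81): V ← 33.81 m/s
final state: V = 33.81 m/s, rpm = 3580 → n = rpm/60 = 59.666667 rev/s
J = V / (n·D) = 33.81 / (59.666667 × 0.299) = 1.895144
regime bands: climb J<0.3010 | cruise [0.3010, 0.6020) | windmill J≥0.6020
J = 1.8951 → windmill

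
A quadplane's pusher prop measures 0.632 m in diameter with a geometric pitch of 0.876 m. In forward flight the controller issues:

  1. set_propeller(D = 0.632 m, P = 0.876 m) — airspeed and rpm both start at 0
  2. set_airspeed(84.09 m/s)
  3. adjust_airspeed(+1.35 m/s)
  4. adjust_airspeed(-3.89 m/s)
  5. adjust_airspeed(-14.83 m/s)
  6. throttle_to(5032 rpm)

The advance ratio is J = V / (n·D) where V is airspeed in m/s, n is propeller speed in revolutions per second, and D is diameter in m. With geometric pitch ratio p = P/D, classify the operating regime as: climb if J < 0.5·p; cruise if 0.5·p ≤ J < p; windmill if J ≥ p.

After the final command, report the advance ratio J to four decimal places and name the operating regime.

set_propeller: D = 0.632 m, P = 0.876 m (p = P/D = 1.386076); state ← (V=0, rpm=0)
set_airspeed(84.09): V ← 84.09 m/s
adjust_airspeed(+1.35): V ← 84.09 +1.35 = 85.44 m/s
adjust_airspeed(-3.89): V ← 85.44 -3.89 = 81.55 m/s
adjust_airspeed(-14.83): V ← 81.55 -14.83 = 66.72 m/s
throttle_to(5032): rpm ← 5032
final state: V = 66.72 m/s, rpm = 5032 → n = rpm/60 = 83.866667 rev/s
J = V / (n·D) = 66.72 / (83.866667 × 0.632) = 1.258779
regime bands: climb J<0.6930 | cruise [0.6930, 1.3861) | windmill J≥1.3861
J = 1.2588 → cruise

J = 1.2588, regime = cruise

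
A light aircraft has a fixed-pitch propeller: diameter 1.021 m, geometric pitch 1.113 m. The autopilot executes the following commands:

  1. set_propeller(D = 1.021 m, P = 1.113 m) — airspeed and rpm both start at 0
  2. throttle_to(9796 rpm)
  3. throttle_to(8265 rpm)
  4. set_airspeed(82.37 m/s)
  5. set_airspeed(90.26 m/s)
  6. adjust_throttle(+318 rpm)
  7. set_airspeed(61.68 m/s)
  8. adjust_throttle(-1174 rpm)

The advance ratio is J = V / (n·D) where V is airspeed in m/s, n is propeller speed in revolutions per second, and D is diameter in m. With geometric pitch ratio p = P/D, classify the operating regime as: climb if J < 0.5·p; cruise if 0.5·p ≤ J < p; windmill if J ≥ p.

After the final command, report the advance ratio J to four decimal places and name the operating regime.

set_propeller: D = 1.021 m, P = 1.113 m (p = P/D = 1.090108); state ← (V=0, rpm=0)
throttle_to(9796): rpm ← 9796
throttle_to(8265): rpm ← 8265
set_airspeed(82.37): V ← 82.37 m/s
set_airspeed(90.26): V ← 90.26 m/s
adjust_throttle(+318): rpm ← 8265 +318 = 8583
set_airspeed(61.68): V ← 61.68 m/s
adjust_throttle(-1174): rpm ← 8583 -1174 = 7409
final state: V = 61.68 m/s, rpm = 7409 → n = rpm/60 = 123.483333 rev/s
J = V / (n·D) = 61.68 / (123.483333 × 1.021) = 0.489227
regime bands: climb J<0.5451 | cruise [0.5451, 1.0901) | windmill J≥1.0901
J = 0.4892 → climb

J = 0.4892, regime = climb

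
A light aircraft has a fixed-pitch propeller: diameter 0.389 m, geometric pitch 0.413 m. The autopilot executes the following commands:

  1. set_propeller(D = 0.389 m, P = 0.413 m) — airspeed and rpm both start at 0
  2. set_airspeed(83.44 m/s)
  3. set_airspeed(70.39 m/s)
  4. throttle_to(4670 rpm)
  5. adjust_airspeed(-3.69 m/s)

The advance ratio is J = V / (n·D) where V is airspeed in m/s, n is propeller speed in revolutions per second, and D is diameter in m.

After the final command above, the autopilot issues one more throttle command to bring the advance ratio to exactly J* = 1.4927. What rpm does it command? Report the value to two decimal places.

rpm = 6892.15

set_propeller: D = 0.389 m, P = 0.413 m (p = P/D = 1.061697); state ← (V=0, rpm=0)
set_airspeed(83.44): V ← 83.44 m/s
set_airspeed(70.39): V ← 70.39 m/s
throttle_to(4670): rpm ← 4670
adjust_airspeed(-3.69): V ← 70.39 -3.69 = 66.7 m/s
final state: V = 66.7 m/s, rpm = 4670 → n = rpm/60 = 77.833333 rev/s
target J* = 1.4927; solve J* = V/(n·D) for n: n = V/(J*·D) = 66.7/(1.4927 × 0.389) = 114.869227 rev/s
rpm = 60·n = 6892.153640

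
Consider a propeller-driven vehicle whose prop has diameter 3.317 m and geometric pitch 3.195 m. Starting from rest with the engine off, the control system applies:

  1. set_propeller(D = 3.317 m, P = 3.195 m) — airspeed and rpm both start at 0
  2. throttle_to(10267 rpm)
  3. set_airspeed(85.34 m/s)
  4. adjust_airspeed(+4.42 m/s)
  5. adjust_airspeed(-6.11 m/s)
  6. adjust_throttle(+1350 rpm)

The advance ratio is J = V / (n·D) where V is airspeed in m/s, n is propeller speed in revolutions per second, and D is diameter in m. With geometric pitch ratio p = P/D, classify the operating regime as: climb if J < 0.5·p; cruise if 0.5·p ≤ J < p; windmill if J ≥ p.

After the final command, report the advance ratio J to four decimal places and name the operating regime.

set_propeller: D = 3.317 m, P = 3.195 m (p = P/D = 0.963220); state ← (V=0, rpm=0)
throttle_to(10267): rpm ← 10267
set_airspeed(85.34): V ← 85.34 m/s
adjust_airspeed(+4.42): V ← 85.34 +4.42 = 89.76 m/s
adjust_airspeed(-6.11): V ← 89.76 -6.11 = 83.65 m/s
adjust_throttle(+1350): rpm ← 10267 +1350 = 11617
final state: V = 83.65 m/s, rpm = 11617 → n = rpm/60 = 193.616667 rev/s
J = V / (n·D) = 83.65 / (193.616667 × 3.317) = 0.130250
regime bands: climb J<0.4816 | cruise [0.4816, 0.9632) | windmill J≥0.9632
J = 0.1303 → climb

J = 0.1303, regime = climb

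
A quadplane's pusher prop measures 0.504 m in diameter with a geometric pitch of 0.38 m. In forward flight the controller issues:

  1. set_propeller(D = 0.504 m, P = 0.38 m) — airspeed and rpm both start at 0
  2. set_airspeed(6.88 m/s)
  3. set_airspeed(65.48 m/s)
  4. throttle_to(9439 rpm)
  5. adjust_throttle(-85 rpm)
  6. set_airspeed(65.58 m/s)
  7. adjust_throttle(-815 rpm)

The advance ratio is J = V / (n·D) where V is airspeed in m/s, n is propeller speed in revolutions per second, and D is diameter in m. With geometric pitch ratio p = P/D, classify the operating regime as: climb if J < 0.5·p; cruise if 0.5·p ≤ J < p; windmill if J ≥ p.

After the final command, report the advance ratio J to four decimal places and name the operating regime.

set_propeller: D = 0.504 m, P = 0.38 m (p = P/D = 0.753968); state ← (V=0, rpm=0)
set_airspeed(6.88): V ← 6.88 m/s
set_airspeed(65.48): V ← 65.48 m/s
throttle_to(9439): rpm ← 9439
adjust_throttle(-85): rpm ← 9439 -85 = 9354
set_airspeed(65.58): V ← 65.58 m/s
adjust_throttle(-815): rpm ← 9354 -815 = 8539
final state: V = 65.58 m/s, rpm = 8539 → n = rpm/60 = 142.316667 rev/s
J = V / (n·D) = 65.58 / (142.316667 × 0.504) = 0.914292
regime bands: climb J<0.3770 | cruise [0.3770, 0.7540) | windmill J≥0.7540
J = 0.9143 → windmill

J = 0.9143, regime = windmill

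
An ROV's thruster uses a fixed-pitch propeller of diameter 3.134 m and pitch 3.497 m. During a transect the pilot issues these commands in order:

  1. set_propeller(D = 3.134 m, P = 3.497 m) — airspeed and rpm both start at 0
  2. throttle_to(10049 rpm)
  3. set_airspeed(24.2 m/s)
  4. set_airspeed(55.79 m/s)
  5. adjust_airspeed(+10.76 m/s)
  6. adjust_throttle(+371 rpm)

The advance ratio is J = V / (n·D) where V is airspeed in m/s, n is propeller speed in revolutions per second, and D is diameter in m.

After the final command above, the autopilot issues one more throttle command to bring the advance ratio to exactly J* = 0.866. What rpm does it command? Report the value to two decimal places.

rpm = 1471.24

set_propeller: D = 3.134 m, P = 3.497 m (p = P/D = 1.115826); state ← (V=0, rpm=0)
throttle_to(10049): rpm ← 10049
set_airspeed(24.2): V ← 24.2 m/s
set_airspeed(55.79): V ← 55.79 m/s
adjust_airspeed(+10.76): V ← 55.79 +10.76 = 66.55 m/s
adjust_throttle(+371): rpm ← 10049 +371 = 10420
final state: V = 66.55 m/s, rpm = 10420 → n = rpm/60 = 173.666667 rev/s
target J* = 0.866; solve J* = V/(n·D) for n: n = V/(J*·D) = 66.55/(0.866 × 3.134) = 24.520605 rev/s
rpm = 60·n = 1471.236281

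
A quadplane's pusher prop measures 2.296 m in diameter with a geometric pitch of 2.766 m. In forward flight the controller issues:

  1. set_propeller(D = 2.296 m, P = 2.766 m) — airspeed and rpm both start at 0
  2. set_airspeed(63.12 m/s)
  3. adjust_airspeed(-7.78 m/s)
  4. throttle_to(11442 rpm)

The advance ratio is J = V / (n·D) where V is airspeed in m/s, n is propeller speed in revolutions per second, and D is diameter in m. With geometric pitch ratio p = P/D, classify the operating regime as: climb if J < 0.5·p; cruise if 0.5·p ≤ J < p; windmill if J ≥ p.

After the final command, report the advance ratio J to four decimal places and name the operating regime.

J = 0.1264, regime = climb

set_propeller: D = 2.296 m, P = 2.766 m (p = P/D = 1.204704); state ← (V=0, rpm=0)
set_airspeed(63.12): V ← 63.12 m/s
adjust_airspeed(-7.78): V ← 63.12 -7.78 = 55.34 m/s
throttle_to(11442): rpm ← 11442
final state: V = 55.34 m/s, rpm = 11442 → n = rpm/60 = 190.700000 rev/s
J = V / (n·D) = 55.34 / (190.700000 × 2.296) = 0.126391
regime bands: climb J<0.6024 | cruise [0.6024, 1.2047) | windmill J≥1.2047
J = 0.1264 → climb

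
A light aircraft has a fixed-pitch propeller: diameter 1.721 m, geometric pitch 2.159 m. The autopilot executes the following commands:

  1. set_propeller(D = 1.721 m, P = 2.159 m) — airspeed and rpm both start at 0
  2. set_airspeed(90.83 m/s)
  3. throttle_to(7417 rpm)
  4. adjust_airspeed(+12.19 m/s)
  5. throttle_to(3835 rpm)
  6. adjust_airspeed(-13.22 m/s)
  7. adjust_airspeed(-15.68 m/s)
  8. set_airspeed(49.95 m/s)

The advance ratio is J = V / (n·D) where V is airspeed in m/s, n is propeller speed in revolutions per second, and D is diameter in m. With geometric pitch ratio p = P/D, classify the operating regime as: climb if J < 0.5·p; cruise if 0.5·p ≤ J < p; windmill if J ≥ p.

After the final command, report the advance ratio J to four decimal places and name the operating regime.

set_propeller: D = 1.721 m, P = 2.159 m (p = P/D = 1.254503); state ← (V=0, rpm=0)
set_airspeed(90.83): V ← 90.83 m/s
throttle_to(7417): rpm ← 7417
adjust_airspeed(+12.19): V ← 90.83 +12.19 = 103.02 m/s
throttle_to(3835): rpm ← 3835
adjust_airspeed(-13.22): V ← 103.02 -13.22 = 89.8 m/s
adjust_airspeed(-15.68): V ← 89.8 -15.68 = 74.12 m/s
set_airspeed(49.95): V ← 49.95 m/s
final state: V = 49.95 m/s, rpm = 3835 → n = rpm/60 = 63.916667 rev/s
J = V / (n·D) = 49.95 / (63.916667 × 1.721) = 0.454089
regime bands: climb J<0.6273 | cruise [0.6273, 1.2545) | windmill J≥1.2545
J = 0.4541 → climb

J = 0.4541, regime = climb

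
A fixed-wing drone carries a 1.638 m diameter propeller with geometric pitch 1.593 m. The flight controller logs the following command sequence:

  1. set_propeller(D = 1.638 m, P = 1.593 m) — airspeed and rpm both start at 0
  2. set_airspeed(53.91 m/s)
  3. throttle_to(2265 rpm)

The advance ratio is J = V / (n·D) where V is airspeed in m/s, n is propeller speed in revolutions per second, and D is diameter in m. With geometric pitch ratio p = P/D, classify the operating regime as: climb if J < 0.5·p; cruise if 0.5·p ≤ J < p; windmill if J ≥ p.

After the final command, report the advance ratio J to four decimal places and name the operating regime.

J = 0.8718, regime = cruise

set_propeller: D = 1.638 m, P = 1.593 m (p = P/D = 0.972527); state ← (V=0, rpm=0)
set_airspeed(53.91): V ← 53.91 m/s
throttle_to(2265): rpm ← 2265
final state: V = 53.91 m/s, rpm = 2265 → n = rpm/60 = 37.750000 rev/s
J = V / (n·D) = 53.91 / (37.750000 × 1.638) = 0.871843
regime bands: climb J<0.4863 | cruise [0.4863, 0.9725) | windmill J≥0.9725
J = 0.8718 → cruise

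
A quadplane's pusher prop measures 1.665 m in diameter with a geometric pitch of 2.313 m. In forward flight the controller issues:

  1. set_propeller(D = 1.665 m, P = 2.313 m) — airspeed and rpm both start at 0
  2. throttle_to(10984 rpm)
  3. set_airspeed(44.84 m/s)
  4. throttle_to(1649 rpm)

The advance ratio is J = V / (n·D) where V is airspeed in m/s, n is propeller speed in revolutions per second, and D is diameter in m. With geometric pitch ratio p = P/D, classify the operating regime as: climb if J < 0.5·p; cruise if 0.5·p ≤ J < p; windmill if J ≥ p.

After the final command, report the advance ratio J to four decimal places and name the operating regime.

J = 0.9799, regime = cruise

set_propeller: D = 1.665 m, P = 2.313 m (p = P/D = 1.389189); state ← (V=0, rpm=0)
throttle_to(10984): rpm ← 10984
set_airspeed(44.84): V ← 44.84 m/s
throttle_to(1649): rpm ← 1649
final state: V = 44.84 m/s, rpm = 1649 → n = rpm/60 = 27.483333 rev/s
J = V / (n·D) = 44.84 / (27.483333 × 1.665) = 0.979900
regime bands: climb J<0.6946 | cruise [0.6946, 1.3892) | windmill J≥1.3892
J = 0.9799 → cruise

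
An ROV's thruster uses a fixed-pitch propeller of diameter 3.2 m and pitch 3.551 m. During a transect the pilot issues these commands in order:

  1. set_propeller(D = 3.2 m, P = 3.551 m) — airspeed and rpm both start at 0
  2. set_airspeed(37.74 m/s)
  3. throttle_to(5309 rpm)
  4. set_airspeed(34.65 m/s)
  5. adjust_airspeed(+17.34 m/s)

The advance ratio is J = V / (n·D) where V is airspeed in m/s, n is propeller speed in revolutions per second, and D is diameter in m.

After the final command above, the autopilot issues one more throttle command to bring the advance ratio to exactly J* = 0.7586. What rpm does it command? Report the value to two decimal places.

rpm = 1285.02

set_propeller: D = 3.2 m, P = 3.551 m (p = P/D = 1.109687); state ← (V=0, rpm=0)
set_airspeed(37.74): V ← 37.74 m/s
throttle_to(5309): rpm ← 5309
set_airspeed(34.65): V ← 34.65 m/s
adjust_airspeed(+17.34): V ← 34.65 +17.34 = 51.99 m/s
final state: V = 51.99 m/s, rpm = 5309 → n = rpm/60 = 88.483333 rev/s
target J* = 0.7586; solve J* = V/(n·D) for n: n = V/(J*·D) = 51.99/(0.7586 × 3.2) = 21.416919 rev/s
rpm = 60·n = 1285.015160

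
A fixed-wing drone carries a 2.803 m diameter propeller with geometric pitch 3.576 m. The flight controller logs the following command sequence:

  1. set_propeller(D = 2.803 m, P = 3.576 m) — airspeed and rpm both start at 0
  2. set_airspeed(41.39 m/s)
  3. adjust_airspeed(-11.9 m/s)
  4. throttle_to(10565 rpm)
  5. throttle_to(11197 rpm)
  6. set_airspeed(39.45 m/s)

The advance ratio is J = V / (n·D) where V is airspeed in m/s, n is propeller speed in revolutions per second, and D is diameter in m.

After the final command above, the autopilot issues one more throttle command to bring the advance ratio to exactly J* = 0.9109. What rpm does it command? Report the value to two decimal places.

set_propeller: D = 2.803 m, P = 3.576 m (p = P/D = 1.275776); state ← (V=0, rpm=0)
set_airspeed(41.39): V ← 41.39 m/s
adjust_airspeed(-11.9): V ← 41.39 -11.9 = 29.49 m/s
throttle_to(10565): rpm ← 10565
throttle_to(11197): rpm ← 11197
set_airspeed(39.45): V ← 39.45 m/s
final state: V = 39.45 m/s, rpm = 11197 → n = rpm/60 = 186.616667 rev/s
target J* = 0.9109; solve J* = V/(n·D) for n: n = V/(J*·D) = 39.45/(0.9109 × 2.803) = 15.450880 rev/s
rpm = 60·n = 927.052775

rpm = 927.05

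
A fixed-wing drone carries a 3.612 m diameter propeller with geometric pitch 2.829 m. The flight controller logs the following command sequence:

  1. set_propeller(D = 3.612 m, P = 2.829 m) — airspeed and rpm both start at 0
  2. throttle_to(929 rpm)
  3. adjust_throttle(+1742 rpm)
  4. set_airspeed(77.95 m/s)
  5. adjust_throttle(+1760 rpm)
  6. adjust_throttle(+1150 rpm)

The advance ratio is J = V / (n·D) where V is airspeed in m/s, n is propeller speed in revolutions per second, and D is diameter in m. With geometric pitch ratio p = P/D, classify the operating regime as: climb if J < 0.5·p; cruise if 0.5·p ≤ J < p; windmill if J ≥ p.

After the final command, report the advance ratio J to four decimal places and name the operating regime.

J = 0.2320, regime = climb

set_propeller: D = 3.612 m, P = 2.829 m (p = P/D = 0.783223); state ← (V=0, rpm=0)
throttle_to(929): rpm ← 929
adjust_throttle(+1742): rpm ← 929 +1742 = 2671
set_airspeed(77.95): V ← 77.95 m/s
adjust_throttle(+1760): rpm ← 2671 +1760 = 4431
adjust_throttle(+1150): rpm ← 4431 +1150 = 5581
final state: V = 77.95 m/s, rpm = 5581 → n = rpm/60 = 93.016667 rev/s
J = V / (n·D) = 77.95 / (93.016667 × 3.612) = 0.232010
regime bands: climb J<0.3916 | cruise [0.3916, 0.7832) | windmill J≥0.7832
J = 0.2320 → climb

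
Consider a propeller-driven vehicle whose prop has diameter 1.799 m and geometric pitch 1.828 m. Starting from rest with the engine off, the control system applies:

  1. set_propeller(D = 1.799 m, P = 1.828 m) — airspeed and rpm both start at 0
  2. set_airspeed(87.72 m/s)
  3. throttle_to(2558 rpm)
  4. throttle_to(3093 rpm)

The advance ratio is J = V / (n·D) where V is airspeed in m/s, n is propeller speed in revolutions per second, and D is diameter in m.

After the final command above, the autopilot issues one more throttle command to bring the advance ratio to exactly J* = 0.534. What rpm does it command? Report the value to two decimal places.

rpm = 5478.70

set_propeller: D = 1.799 m, P = 1.828 m (p = P/D = 1.016120); state ← (V=0, rpm=0)
set_airspeed(87.72): V ← 87.72 m/s
throttle_to(2558): rpm ← 2558
throttle_to(3093): rpm ← 3093
final state: V = 87.72 m/s, rpm = 3093 → n = rpm/60 = 51.550000 rev/s
target J* = 0.534; solve J* = V/(n·D) for n: n = V/(J*·D) = 87.72/(0.534 × 1.799) = 91.311653 rev/s
rpm = 60·n = 5478.699152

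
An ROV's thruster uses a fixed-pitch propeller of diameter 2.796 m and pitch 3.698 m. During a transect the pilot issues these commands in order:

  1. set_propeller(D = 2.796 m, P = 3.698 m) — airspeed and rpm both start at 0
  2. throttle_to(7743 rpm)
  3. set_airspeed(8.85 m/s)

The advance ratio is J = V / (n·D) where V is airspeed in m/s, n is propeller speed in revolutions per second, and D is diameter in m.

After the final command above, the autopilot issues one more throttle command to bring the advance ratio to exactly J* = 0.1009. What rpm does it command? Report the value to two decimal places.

rpm = 1882.20

set_propeller: D = 2.796 m, P = 3.698 m (p = P/D = 1.322604); state ← (V=0, rpm=0)
throttle_to(7743): rpm ← 7743
set_airspeed(8.85): V ← 8.85 m/s
final state: V = 8.85 m/s, rpm = 7743 → n = rpm/60 = 129.050000 rev/s
target J* = 0.1009; solve J* = V/(n·D) for n: n = V/(J*·D) = 8.85/(0.1009 × 2.796) = 31.370030 rev/s
rpm = 60·n = 1882.201815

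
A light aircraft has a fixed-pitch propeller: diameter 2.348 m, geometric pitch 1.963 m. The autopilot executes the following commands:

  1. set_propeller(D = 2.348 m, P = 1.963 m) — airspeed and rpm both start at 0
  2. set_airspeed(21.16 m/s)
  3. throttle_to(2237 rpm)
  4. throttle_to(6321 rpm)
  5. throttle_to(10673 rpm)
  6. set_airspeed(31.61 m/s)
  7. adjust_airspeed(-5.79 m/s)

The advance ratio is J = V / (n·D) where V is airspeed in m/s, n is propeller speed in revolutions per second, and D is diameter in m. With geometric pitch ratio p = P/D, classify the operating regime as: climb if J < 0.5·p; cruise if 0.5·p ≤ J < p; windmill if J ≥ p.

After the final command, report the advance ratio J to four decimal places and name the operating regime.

set_propeller: D = 2.348 m, P = 1.963 m (p = P/D = 0.836031); state ← (V=0, rpm=0)
set_airspeed(21.16): V ← 21.16 m/s
throttle_to(2237): rpm ← 2237
throttle_to(6321): rpm ← 6321
throttle_to(10673): rpm ← 10673
set_airspeed(31.61): V ← 31.61 m/s
adjust_airspeed(-5.79): V ← 31.61 -5.79 = 25.82 m/s
final state: V = 25.82 m/s, rpm = 10673 → n = rpm/60 = 177.883333 rev/s
J = V / (n·D) = 25.82 / (177.883333 × 2.348) = 0.061819
regime bands: climb J<0.4180 | cruise [0.4180, 0.8360) | windmill J≥0.8360
J = 0.0618 → climb

J = 0.0618, regime = climb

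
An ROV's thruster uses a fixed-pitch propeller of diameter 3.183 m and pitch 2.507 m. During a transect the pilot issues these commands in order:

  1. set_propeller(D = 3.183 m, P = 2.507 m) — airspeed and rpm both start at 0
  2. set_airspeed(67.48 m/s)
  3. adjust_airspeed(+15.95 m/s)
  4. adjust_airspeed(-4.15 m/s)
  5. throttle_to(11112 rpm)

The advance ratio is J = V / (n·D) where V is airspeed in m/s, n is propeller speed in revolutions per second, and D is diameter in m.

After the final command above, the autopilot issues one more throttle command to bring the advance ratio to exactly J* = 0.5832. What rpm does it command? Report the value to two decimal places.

set_propeller: D = 3.183 m, P = 2.507 m (p = P/D = 0.787622); state ← (V=0, rpm=0)
set_airspeed(67.48): V ← 67.48 m/s
adjust_airspeed(+15.95): V ← 67.48 +15.95 = 83.43 m/s
adjust_airspeed(-4.15): V ← 83.43 -4.15 = 79.28 m/s
throttle_to(11112): rpm ← 11112
final state: V = 79.28 m/s, rpm = 11112 → n = rpm/60 = 185.200000 rev/s
target J* = 0.5832; solve J* = V/(n·D) for n: n = V/(J*·D) = 79.28/(0.5832 × 3.183) = 42.708025 rev/s
rpm = 60·n = 2562.481496

rpm = 2562.48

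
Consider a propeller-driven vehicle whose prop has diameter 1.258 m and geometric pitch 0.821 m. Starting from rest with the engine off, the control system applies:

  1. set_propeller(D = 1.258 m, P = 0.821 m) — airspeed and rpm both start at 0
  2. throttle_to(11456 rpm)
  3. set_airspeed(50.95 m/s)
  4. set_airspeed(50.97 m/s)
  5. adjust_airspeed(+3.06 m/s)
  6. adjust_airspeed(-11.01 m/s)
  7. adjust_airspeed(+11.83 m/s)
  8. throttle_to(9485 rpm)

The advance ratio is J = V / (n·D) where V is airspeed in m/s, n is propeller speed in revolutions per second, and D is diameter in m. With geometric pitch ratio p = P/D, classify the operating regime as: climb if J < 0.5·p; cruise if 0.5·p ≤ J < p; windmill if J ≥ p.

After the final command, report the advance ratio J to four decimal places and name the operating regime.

J = 0.2758, regime = climb

set_propeller: D = 1.258 m, P = 0.821 m (p = P/D = 0.652623); state ← (V=0, rpm=0)
throttle_to(11456): rpm ← 11456
set_airspeed(50.95): V ← 50.95 m/s
set_airspeed(50.97): V ← 50.97 m/s
adjust_airspeed(+3.06): V ← 50.97 +3.06 = 54.03 m/s
adjust_airspeed(-11.01): V ← 54.03 -11.01 = 43.02 m/s
adjust_airspeed(+11.83): V ← 43.02 +11.83 = 54.85 m/s
throttle_to(9485): rpm ← 9485
final state: V = 54.85 m/s, rpm = 9485 → n = rpm/60 = 158.083333 rev/s
J = V / (n·D) = 54.85 / (158.083333 × 1.258) = 0.275810
regime bands: climb J<0.3263 | cruise [0.3263, 0.6526) | windmill J≥0.6526
J = 0.2758 → climb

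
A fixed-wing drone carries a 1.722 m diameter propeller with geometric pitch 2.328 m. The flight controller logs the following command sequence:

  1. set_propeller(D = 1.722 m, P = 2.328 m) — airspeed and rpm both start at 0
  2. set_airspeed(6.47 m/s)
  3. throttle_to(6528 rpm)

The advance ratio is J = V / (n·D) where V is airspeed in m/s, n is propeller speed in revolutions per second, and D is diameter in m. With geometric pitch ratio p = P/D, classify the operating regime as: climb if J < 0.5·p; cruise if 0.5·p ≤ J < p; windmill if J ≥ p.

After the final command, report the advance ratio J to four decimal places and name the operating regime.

J = 0.0345, regime = climb

set_propeller: D = 1.722 m, P = 2.328 m (p = P/D = 1.351916); state ← (V=0, rpm=0)
set_airspeed(6.47): V ← 6.47 m/s
throttle_to(6528): rpm ← 6528
final state: V = 6.47 m/s, rpm = 6528 → n = rpm/60 = 108.800000 rev/s
J = V / (n·D) = 6.47 / (108.800000 × 1.722) = 0.034534
regime bands: climb J<0.6760 | cruise [0.6760, 1.3519) | windmill J≥1.3519
J = 0.0345 → climb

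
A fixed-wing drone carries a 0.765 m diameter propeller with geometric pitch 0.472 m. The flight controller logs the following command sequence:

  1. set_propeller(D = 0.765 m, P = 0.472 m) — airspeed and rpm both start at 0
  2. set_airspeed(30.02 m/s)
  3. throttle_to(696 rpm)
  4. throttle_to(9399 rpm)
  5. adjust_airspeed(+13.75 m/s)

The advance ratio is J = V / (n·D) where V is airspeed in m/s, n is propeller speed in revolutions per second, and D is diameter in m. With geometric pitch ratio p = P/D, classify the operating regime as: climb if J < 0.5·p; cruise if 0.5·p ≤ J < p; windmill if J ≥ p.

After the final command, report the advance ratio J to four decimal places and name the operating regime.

J = 0.3652, regime = cruise

set_propeller: D = 0.765 m, P = 0.472 m (p = P/D = 0.616993); state ← (V=0, rpm=0)
set_airspeed(30.02): V ← 30.02 m/s
throttle_to(696): rpm ← 696
throttle_to(9399): rpm ← 9399
adjust_airspeed(+13.75): V ← 30.02 +13.75 = 43.77 m/s
final state: V = 43.77 m/s, rpm = 9399 → n = rpm/60 = 156.650000 rev/s
J = V / (n·D) = 43.77 / (156.650000 × 0.765) = 0.365245
regime bands: climb J<0.3085 | cruise [0.3085, 0.6170) | windmill J≥0.6170
J = 0.3652 → cruise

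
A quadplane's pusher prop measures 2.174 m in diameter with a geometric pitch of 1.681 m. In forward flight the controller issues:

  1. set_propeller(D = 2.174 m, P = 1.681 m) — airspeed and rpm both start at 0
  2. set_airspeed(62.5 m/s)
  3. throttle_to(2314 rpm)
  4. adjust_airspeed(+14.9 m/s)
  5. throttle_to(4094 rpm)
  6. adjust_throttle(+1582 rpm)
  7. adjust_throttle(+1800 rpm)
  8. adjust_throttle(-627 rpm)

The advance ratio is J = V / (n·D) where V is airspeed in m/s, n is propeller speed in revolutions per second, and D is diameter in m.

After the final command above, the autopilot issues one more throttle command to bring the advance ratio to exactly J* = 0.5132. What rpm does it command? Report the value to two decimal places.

set_propeller: D = 2.174 m, P = 1.681 m (p = P/D = 0.773229); state ← (V=0, rpm=0)
set_airspeed(62.5): V ← 62.5 m/s
throttle_to(2314): rpm ← 2314
adjust_airspeed(+14.9): V ← 62.5 +14.9 = 77.4 m/s
throttle_to(4094): rpm ← 4094
adjust_throttle(+1582): rpm ← 4094 +1582 = 5676
adjust_throttle(+1800): rpm ← 5676 +1800 = 7476
adjust_throttle(-627): rpm ← 7476 -627 = 6849
final state: V = 77.4 m/s, rpm = 6849 → n = rpm/60 = 114.150000 rev/s
target J* = 0.5132; solve J* = V/(n·D) for n: n = V/(J*·D) = 77.4/(0.5132 × 2.174) = 69.373686 rev/s
rpm = 60·n = 4162.421188

rpm = 4162.42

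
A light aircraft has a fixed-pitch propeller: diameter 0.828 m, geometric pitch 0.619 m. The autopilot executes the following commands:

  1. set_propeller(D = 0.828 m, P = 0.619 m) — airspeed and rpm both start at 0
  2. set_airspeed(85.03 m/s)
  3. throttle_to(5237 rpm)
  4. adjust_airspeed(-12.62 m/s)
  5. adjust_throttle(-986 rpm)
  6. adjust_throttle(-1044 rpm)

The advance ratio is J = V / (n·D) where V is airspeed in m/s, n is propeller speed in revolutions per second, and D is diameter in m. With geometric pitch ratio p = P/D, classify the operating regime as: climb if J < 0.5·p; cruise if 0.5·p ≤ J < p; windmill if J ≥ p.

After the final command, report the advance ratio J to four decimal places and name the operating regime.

set_propeller: D = 0.828 m, P = 0.619 m (p = P/D = 0.747585); state ← (V=0, rpm=0)
set_airspeed(85.03): V ← 85.03 m/s
throttle_to(5237): rpm ← 5237
adjust_airspeed(-12.62): V ← 85.03 -12.62 = 72.41 m/s
adjust_throttle(-986): rpm ← 5237 -986 = 4251
adjust_throttle(-1044): rpm ← 4251 -1044 = 3207
final state: V = 72.41 m/s, rpm = 3207 → n = rpm/60 = 53.450000 rev/s
J = V / (n·D) = 72.41 / (53.450000 × 0.828) = 1.636140
regime bands: climb J<0.3738 | cruise [0.3738, 0.7476) | windmill J≥0.7476
J = 1.6361 → windmill

J = 1.6361, regime = windmill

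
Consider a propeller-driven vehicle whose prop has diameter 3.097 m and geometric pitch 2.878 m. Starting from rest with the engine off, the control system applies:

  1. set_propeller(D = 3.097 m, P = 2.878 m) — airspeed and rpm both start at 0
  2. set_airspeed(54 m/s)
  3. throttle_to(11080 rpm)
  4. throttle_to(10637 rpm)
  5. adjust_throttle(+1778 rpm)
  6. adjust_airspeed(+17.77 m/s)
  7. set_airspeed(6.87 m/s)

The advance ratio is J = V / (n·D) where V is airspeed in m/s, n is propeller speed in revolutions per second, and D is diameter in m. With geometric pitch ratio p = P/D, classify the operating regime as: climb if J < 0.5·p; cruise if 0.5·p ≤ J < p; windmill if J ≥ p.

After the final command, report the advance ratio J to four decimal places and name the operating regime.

J = 0.0107, regime = climb

set_propeller: D = 3.097 m, P = 2.878 m (p = P/D = 0.929286); state ← (V=0, rpm=0)
set_airspeed(54): V ← 54 m/s
throttle_to(11080): rpm ← 11080
throttle_to(10637): rpm ← 10637
adjust_throttle(+1778): rpm ← 10637 +1778 = 12415
adjust_airspeed(+17.77): V ← 54 +17.77 = 71.77 m/s
set_airspeed(6.87): V ← 6.87 m/s
final state: V = 6.87 m/s, rpm = 12415 → n = rpm/60 = 206.916667 rev/s
J = V / (n·D) = 6.87 / (206.916667 × 3.097) = 0.010721
regime bands: climb J<0.4646 | cruise [0.4646, 0.9293) | windmill J≥0.9293
J = 0.0107 → climb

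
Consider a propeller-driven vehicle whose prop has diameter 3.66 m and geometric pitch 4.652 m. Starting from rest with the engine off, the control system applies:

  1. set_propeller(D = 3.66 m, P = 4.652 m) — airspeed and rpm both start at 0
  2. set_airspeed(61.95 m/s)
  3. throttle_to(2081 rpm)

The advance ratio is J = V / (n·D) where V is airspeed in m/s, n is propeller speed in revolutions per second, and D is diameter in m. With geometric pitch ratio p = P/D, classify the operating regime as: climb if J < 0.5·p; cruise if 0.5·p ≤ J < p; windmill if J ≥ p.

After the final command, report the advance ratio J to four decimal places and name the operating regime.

J = 0.4880, regime = climb

set_propeller: D = 3.66 m, P = 4.652 m (p = P/D = 1.271038); state ← (V=0, rpm=0)
set_airspeed(61.95): V ← 61.95 m/s
throttle_to(2081): rpm ← 2081
final state: V = 61.95 m/s, rpm = 2081 → n = rpm/60 = 34.683333 rev/s
J = V / (n·D) = 61.95 / (34.683333 × 3.66) = 0.488022
regime bands: climb J<0.6355 | cruise [0.6355, 1.2710) | windmill J≥1.2710
J = 0.4880 → climb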